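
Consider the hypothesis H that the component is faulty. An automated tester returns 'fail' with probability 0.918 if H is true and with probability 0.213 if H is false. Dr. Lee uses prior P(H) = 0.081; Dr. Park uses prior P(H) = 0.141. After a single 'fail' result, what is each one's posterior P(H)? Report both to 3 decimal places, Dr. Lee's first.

Dr. Lee: 0.275; Dr. Park: 0.414

The likelihood ratio for a 'fail' result is 0.918/0.213 = 4.3099.
Dr. Lee: prior odds 0.081/0.919 = 0.088139; posterior odds 0.37987; posterior probability 0.275.
Dr. Park: prior odds 0.141/0.859 = 0.16414; posterior odds 0.70744; posterior probability 0.414.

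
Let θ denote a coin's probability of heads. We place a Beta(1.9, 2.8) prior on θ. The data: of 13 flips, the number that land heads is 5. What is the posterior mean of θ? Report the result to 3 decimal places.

Posterior mean ≈ 0.390

The binomial likelihood is conjugate to the Beta prior: with 5 successes and 8 failures, the posterior is Beta(1.9+5, 2.8+8) = Beta(6.9, 10.8).
Posterior mean = α/(α+β) = 6.9/17.7 = 0.390.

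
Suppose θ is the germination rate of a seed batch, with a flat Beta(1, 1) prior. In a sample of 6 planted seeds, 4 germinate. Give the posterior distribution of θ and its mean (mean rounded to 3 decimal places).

Posterior: Beta(5, 3); mean ≈ 0.625

The binomial likelihood is conjugate to the Beta prior: with 4 successes and 2 failures, the posterior is Beta(1+4, 1+2) = Beta(5, 3).
Posterior mean = α/(α+β) = 5/8 = 0.625.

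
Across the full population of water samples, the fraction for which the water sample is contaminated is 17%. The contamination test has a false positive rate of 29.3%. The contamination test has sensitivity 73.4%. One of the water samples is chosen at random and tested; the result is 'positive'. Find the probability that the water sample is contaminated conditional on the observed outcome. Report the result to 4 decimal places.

Let H be the event that the water sample is contaminated. P(H) = 0.17, so P(¬H) = 0.83. With E the 'positive' result, P(E|H) = 0.734 and P(E|¬H) = 0.293.
P(E) = 0.734·0.17 + 0.293·0.83 = 0.12478 + 0.24319 = 0.36797.
By Bayes' theorem, P(H|E) = 0.12478 / 0.36797 = 0.3391.

P(H | E) ≈ 0.3391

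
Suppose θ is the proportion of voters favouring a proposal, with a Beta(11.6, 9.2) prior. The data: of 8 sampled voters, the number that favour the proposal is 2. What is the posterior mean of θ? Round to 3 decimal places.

The binomial likelihood is conjugate to the Beta prior: with 2 successes and 6 failures, the posterior is Beta(11.6+2, 9.2+6) = Beta(13.6, 15.2).
E[θ | data] = 13.6/(13.6+15.2) = 0.472.

Posterior mean ≈ 0.472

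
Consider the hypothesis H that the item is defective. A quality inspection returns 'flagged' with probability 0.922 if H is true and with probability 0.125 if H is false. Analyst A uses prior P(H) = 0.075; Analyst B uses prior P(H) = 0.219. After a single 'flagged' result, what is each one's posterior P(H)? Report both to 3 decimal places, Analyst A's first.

Analyst A: 0.374; Analyst B: 0.674

The likelihood ratio for a 'flagged' result is 0.922/0.125 = 7.3760.
Analyst A: prior odds 0.075/0.925 = 0.081081; posterior odds 0.59805; posterior probability 0.374.
Analyst B: prior odds 0.219/0.781 = 0.28041; posterior odds 2.0683; posterior probability 0.674.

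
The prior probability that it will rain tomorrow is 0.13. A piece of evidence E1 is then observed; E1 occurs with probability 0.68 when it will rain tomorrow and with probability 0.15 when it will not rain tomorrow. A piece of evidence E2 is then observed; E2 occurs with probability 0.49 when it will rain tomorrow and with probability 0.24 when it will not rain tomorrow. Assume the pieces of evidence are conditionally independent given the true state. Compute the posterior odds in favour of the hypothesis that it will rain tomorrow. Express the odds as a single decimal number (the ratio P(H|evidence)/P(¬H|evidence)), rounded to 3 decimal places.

Prior odds = 0.13/(1−0.13) = 0.14943.
Likelihood ratio for E1 = 0.68/0.15 = 4.5333.
Likelihood ratio for E2 = 0.49/0.24 = 2.0417.
Posterior odds = prior odds × LR₁ × LR₂ = 1.3830.

Posterior odds ≈ 1.383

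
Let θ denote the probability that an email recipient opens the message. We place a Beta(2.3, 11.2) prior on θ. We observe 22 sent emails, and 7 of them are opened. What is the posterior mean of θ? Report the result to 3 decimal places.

The binomial likelihood is conjugate to the Beta prior: with 7 successes and 15 failures, the posterior is Beta(2.3+7, 11.2+15) = Beta(9.3, 26.2).
Posterior mean = α/(α+β) = 9.3/35.5 = 0.262.

Posterior mean ≈ 0.262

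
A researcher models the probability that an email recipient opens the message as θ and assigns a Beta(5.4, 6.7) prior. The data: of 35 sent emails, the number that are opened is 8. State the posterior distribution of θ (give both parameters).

Posterior: Beta(13.4, 33.7)

The binomial likelihood is conjugate to the Beta prior: with 8 successes and 27 failures, the posterior is Beta(5.4+8, 6.7+27) = Beta(13.4, 33.7).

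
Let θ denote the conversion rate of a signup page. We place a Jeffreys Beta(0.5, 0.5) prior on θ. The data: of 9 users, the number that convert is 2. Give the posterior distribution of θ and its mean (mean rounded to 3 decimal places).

Observing 2 successes and 7 failures updates Beta(0.5, 0.5) by adding the success and failure counts to the two shape parameters: α = 0.5+2 = 2.5, β = 0.5+7 = 7.5.
Posterior mean = α/(α+β) = 2.5/10 = 0.250.

Posterior: Beta(2.5, 7.5); mean ≈ 0.250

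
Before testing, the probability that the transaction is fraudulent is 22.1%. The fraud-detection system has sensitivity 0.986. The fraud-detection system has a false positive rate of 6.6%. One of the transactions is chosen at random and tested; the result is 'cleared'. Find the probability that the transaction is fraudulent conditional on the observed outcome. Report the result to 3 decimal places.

Let H be the event that the transaction is fraudulent. P(H) = 0.221, so P(¬H) = 0.779. With E the 'cleared' result, P(E|H) = 0.014 and P(E|¬H) = 0.934.
P(E) = 0.014·0.221 + 0.934·0.779 = 0.0030940 + 0.72759 = 0.73068.
By Bayes' theorem, P(H|E) = 0.0030940 / 0.73068 = 0.004.

P(H | E) ≈ 0.004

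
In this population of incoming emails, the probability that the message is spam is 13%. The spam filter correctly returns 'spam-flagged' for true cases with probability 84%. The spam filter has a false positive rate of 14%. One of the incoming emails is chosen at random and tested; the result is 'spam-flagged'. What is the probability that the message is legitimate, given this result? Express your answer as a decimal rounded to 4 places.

P(¬H | E) ≈ 0.5273

Write H for 'the message is spam'. Prior odds H:¬H = 0.13/0.87 = 0.14943. For the 'spam-flagged' outcome, the likelihood ratio is 0.84/0.14 = 6.0000.
Posterior odds = 0.14943 × 6.0000 = 0.89655, so P(H|E) = 0.89655/(1+0.89655) = 0.4727. Then P(¬H|E) = 1 − 0.4727 = 0.5273.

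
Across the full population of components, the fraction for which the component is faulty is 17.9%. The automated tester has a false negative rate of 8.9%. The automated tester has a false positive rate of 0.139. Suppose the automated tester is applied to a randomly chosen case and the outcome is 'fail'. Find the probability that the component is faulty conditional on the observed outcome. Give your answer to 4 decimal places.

Write H for 'the component is faulty'. Prior odds H:¬H = 0.179/0.821 = 0.21803. For the 'fail' outcome, the likelihood ratio is 0.911/0.139 = 6.5540.
Posterior odds = 0.21803 × 6.5540 = 1.4289, so P(H|E) = 1.4289/(1+1.4289) = 0.5883.

P(H | E) ≈ 0.5883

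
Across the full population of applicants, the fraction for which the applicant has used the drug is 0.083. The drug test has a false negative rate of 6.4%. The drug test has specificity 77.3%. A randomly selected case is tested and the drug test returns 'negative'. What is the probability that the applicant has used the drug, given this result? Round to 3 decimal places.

Let H be the event that the applicant has used the drug. P(H) = 0.083, so P(¬H) = 0.917. With E the 'negative' result, P(E|H) = 0.064 and P(E|¬H) = 0.773.
P(E) = 0.064·0.083 + 0.773·0.917 = 0.0053120 + 0.70884 = 0.71415.
By Bayes' theorem, P(H|E) = 0.0053120 / 0.71415 = 0.007.

P(H | E) ≈ 0.007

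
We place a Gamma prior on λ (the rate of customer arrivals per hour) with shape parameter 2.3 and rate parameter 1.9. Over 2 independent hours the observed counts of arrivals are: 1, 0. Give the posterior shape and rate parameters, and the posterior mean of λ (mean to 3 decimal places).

The Poisson likelihood adds the total count to the shape and the number of exposure periods to the rate. Here ∑xᵢ = 1 and n = 2, so shape 2.3→3.3 and rate 1.9→3.9.
E[λ | data] = 3.3/3.9 = 0.846.

Posterior: Gamma(shape=3.3, rate=3.9); mean ≈ 0.846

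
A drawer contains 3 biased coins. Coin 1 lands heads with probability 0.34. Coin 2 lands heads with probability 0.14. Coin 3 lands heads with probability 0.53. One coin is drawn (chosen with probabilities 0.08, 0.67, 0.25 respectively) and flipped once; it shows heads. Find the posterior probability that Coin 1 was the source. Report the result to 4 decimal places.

Posterior probability ≈ 0.1073

P(heads|C1) = 0.34; P(heads|C2) = 0.14; P(heads|C3) = 0.53.
Prior × likelihood for each source: 0.08·0.34=0.02720, 0.67·0.14=0.09380, 0.25·0.53=0.1325. Summing gives P(heads) = 0.25350.
P(Coin 1 | heads) = 0.02720 / 0.25350 = 0.1073.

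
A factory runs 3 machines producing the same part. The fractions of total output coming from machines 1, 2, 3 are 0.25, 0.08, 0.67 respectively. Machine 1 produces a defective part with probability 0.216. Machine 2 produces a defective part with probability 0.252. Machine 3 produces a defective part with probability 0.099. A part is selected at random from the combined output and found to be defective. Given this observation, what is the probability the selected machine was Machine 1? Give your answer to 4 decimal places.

Tabulate prior·likelihood by source: [1] prior 0.25, lik 0.216, product 0.05400; [2] prior 0.08, lik 0.252, product 0.02016; [3] prior 0.67, lik 0.099, product 0.06633.
Normalizing constant = 0.14049; the posterior for Machine 1 is its product over the sum, 0.05400/0.14049 = 0.3844.

Posterior probability ≈ 0.3844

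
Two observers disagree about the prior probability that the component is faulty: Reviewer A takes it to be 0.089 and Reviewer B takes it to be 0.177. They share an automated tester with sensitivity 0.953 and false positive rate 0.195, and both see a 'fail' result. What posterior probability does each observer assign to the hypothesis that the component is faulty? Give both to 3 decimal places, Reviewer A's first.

P('+'|H) = 0.953, P('+'|¬H) = 0.195.
Reviewer A: numerator 0.953·0.089 = 0.084817; evidence = 0.084817+0.195·0.911 = 0.26246; posterior = 0.323.
Reviewer B: numerator 0.953·0.177 = 0.16868; evidence = 0.16868+0.195·0.823 = 0.32917; posterior = 0.512.

Reviewer A: 0.323; Reviewer B: 0.512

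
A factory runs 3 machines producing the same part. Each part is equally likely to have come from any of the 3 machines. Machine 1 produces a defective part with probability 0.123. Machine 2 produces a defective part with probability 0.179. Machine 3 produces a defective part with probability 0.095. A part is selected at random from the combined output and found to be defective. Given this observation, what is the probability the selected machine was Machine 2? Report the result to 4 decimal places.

P(defective|M1) = 0.123; P(defective|M2) = 0.179; P(defective|M3) = 0.095.
Prior × likelihood for each source: 0.333333·0.123=0.04100, 0.333333·0.179=0.05967, 0.333333·0.095=0.03167. Summing gives P(defective) = 0.13233.
P(Machine 2 | defective) = 0.05967 / 0.13233 = 0.4509.

Posterior probability ≈ 0.4509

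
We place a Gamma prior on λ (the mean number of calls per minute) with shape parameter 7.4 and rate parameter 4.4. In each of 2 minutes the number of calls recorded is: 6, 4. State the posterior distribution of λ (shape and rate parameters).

Posterior: Gamma(shape=17.4, rate=6.4)

The Poisson likelihood adds the total count to the shape and the number of exposure periods to the rate. Here ∑xᵢ = 10 and n = 2, so shape 7.4→17.4 and rate 4.4→6.4.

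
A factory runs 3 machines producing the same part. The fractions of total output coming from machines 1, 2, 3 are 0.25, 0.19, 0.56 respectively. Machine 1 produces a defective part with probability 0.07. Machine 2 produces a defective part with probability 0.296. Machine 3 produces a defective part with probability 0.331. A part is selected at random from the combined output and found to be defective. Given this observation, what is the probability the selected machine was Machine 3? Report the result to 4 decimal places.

P(defective|M1) = 0.07; P(defective|M2) = 0.296; P(defective|M3) = 0.331.
Prior × likelihood for each source: 0.25·0.07=0.01750, 0.19·0.296=0.05624, 0.56·0.331=0.1854. Summing gives P(defective) = 0.25910.
P(Machine 3 | defective) = 0.1854 / 0.25910 = 0.7154.

Posterior probability ≈ 0.7154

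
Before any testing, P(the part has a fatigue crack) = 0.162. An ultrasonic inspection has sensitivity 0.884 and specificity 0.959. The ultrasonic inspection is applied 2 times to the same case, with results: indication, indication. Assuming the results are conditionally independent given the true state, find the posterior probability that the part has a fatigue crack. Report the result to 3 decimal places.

Let H be the event that the part has a fatigue crack; start with P(H) = 0.162. P('indication'|H) = 0.884, P('indication'|¬H) = 0.041.
Update on result 1 ('indication'): P(H) ← 0.884·0.1620 / (0.884·0.1620 + 0.041·0.8380) = 0.14321/0.17757 = 0.8065.
Update on result 2 ('indication'): P(H) ← 0.884·0.8065 / (0.884·0.8065 + 0.041·0.1935) = 0.71295/0.72088 = 0.9890.

Posterior P(H) ≈ 0.989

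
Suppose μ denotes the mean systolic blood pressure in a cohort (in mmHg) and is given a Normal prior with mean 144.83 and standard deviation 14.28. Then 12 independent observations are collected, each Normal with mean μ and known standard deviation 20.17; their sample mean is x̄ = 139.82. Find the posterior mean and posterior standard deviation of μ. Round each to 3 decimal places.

Posterior mean ≈ 140.534; posterior SD ≈ 5.392

Prior precision 1/τ₀² = 1/14.28² = 0.00490392; data precision n/σ² = 12/20.17² = 0.0294964.
Posterior precision = 0.00490392 + 0.0294964 = 0.0344004, giving posterior SD = 1/√0.0344004 = 5.392.
Posterior mean = (0.00490392·144.83 + 0.0294964·139.82) / 0.0344004 = 140.534.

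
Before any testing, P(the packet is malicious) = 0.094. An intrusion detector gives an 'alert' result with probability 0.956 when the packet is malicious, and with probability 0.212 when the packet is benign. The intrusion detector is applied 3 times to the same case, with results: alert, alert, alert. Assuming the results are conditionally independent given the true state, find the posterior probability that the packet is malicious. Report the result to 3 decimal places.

Posterior P(H) ≈ 0.905

Let H be the event that the packet is malicious; start with P(H) = 0.094. P('alert'|H) = 0.956, P('alert'|¬H) = 0.212.
Update on result 1 ('alert'): P(H) ← 0.956·0.0940 / (0.956·0.0940 + 0.212·0.9060) = 0.089864/0.28194 = 0.3187.
Update on result 2 ('alert'): P(H) ← 0.956·0.3187 / (0.956·0.3187 + 0.212·0.6813) = 0.30471/0.44914 = 0.6784.
Update on result 3 ('alert'): P(H) ← 0.956·0.6784 / (0.956·0.6784 + 0.212·0.3216) = 0.64859/0.71676 = 0.9049.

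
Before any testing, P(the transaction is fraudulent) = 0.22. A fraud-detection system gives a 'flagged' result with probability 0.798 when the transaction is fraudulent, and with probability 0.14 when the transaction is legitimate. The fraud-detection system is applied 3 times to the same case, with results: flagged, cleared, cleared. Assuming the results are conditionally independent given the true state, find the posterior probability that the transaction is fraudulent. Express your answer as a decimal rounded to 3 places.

With H the event that the transaction is fraudulent, the joint likelihood of the observed sequence is P(data|H) = 0.798·0.202·0.202 = 0.032562 and P(data|¬H) = 0.14·0.86·0.86 = 0.10354.
Bayes: P(H|data) = 0.22·0.032562 / (0.22·0.032562 + 0.78·0.10354) = 0.0071636/0.087928 = 0.0815.

Posterior P(H) ≈ 0.081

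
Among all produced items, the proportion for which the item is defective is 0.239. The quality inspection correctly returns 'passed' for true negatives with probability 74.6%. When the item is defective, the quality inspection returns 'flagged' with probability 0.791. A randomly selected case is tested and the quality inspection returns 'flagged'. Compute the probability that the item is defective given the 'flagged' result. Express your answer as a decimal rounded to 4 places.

P(H | E) ≈ 0.4944

Let H be the event that the item is defective. P(H) = 0.239, so P(¬H) = 0.761. With E the 'flagged' result, P(E|H) = 0.791 and P(E|¬H) = 0.254.
P(E) = 0.791·0.239 + 0.254·0.761 = 0.18905 + 0.19329 = 0.38234.
By Bayes' theorem, P(H|E) = 0.18905 / 0.38234 = 0.4944.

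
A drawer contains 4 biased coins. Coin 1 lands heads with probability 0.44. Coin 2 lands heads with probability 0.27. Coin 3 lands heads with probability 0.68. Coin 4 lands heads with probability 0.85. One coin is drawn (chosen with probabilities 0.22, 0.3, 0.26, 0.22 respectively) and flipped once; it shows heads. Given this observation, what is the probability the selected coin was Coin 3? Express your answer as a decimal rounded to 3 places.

Posterior probability ≈ 0.326

Tabulate prior·likelihood by source: [1] prior 0.22, lik 0.44, product 0.09680; [2] prior 0.3, lik 0.27, product 0.08100; [3] prior 0.26, lik 0.68, product 0.1768; [4] prior 0.22, lik 0.85, product 0.1870.
Normalizing constant = 0.54160; the posterior for Coin 3 is its product over the sum, 0.1768/0.54160 = 0.326.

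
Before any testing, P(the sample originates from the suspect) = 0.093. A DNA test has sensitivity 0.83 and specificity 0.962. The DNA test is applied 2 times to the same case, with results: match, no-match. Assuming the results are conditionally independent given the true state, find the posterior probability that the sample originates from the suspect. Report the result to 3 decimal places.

Let H be the event that the sample originates from the suspect; start with P(H) = 0.093. P('match'|H) = 0.83, P('match'|¬H) = 0.038.
Update on result 1 ('match'): P(H) ← 0.83·0.0930 / (0.83·0.0930 + 0.038·0.9070) = 0.077190/0.11166 = 0.6913.
Update on result 2 ('no-match'): P(H) ← 0.17·0.6913 / (0.17·0.6913 + 0.962·0.3087) = 0.11752/0.41447 = 0.2836.

Posterior P(H) ≈ 0.284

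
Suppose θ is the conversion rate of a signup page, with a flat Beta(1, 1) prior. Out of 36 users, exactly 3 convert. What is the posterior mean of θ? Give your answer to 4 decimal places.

Observing 3 successes and 33 failures updates Beta(1, 1) by adding the success and failure counts to the two shape parameters: α = 1+3 = 4, β = 1+33 = 34.
E[θ | data] = 4/(4+34) = 0.1053.

Posterior mean ≈ 0.1053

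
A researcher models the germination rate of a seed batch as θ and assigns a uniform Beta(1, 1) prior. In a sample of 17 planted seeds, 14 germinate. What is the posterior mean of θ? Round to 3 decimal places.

The binomial likelihood is conjugate to the Beta prior: with 14 successes and 3 failures, the posterior is Beta(1+14, 1+3) = Beta(15, 4).
Posterior mean = α/(α+β) = 15/19 = 0.789.

Posterior mean ≈ 0.789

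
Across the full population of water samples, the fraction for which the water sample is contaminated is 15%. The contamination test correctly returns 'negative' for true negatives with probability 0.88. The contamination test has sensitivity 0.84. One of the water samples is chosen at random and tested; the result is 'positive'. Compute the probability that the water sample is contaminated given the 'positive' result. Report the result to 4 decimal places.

P(H | E) ≈ 0.5526

Write H for 'the water sample is contaminated'. Prior odds H:¬H = 0.15/0.85 = 0.17647. For the 'positive' outcome, the likelihood ratio is 0.84/0.12 = 7.0000.
Posterior odds = 0.17647 × 7.0000 = 1.2353, so P(H|E) = 1.2353/(1+1.2353) = 0.5526.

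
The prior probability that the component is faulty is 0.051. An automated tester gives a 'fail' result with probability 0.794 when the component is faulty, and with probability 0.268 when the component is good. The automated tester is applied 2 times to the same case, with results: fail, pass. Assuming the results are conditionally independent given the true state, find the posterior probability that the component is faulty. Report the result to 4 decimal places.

Posterior P(H) ≈ 0.0429

With H the event that the component is faulty, the joint likelihood of the observed sequence is P(data|H) = 0.794·0.206 = 0.16356 and P(data|¬H) = 0.268·0.732 = 0.19618.
Bayes: P(H|data) = 0.051·0.16356 / (0.051·0.16356 + 0.949·0.19618) = 0.0083418/0.19451 = 0.0429.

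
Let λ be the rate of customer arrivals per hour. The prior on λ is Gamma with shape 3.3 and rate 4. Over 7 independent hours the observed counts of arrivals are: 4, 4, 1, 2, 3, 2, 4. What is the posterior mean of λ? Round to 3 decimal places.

Posterior mean ≈ 2.118

The Poisson likelihood adds the total count to the shape and the number of exposure periods to the rate. Here ∑xᵢ = 20 and n = 7, so shape 3.3→23.3 and rate 4→11.
Posterior mean = shape/rate = 23.3/11 = 2.118.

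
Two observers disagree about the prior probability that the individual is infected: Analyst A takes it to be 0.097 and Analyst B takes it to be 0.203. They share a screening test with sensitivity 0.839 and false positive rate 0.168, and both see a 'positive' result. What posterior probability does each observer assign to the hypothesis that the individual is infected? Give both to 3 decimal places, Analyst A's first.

Analyst A: 0.349; Analyst B: 0.560

P('+'|H) = 0.839, P('+'|¬H) = 0.168.
Analyst A: numerator 0.839·0.097 = 0.081383; evidence = 0.081383+0.168·0.903 = 0.23309; posterior = 0.349.
Analyst B: numerator 0.839·0.203 = 0.17032; evidence = 0.17032+0.168·0.797 = 0.30421; posterior = 0.560.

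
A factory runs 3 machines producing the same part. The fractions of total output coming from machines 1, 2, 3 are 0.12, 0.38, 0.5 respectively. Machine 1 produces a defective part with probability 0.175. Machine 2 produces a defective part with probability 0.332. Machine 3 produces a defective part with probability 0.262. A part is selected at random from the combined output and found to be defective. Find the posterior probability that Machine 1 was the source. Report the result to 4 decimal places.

Tabulate prior·likelihood by source: [1] prior 0.12, lik 0.175, product 0.02100; [2] prior 0.38, lik 0.332, product 0.1262; [3] prior 0.5, lik 0.262, product 0.1310.
Normalizing constant = 0.27816; the posterior for Machine 1 is its product over the sum, 0.02100/0.27816 = 0.0755.

Posterior probability ≈ 0.0755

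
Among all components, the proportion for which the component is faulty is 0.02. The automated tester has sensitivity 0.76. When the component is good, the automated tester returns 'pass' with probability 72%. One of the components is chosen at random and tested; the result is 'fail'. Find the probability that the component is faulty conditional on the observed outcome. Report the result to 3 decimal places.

Write H for 'the component is faulty'. Prior odds H:¬H = 0.02/0.98 = 0.020408. For the 'fail' outcome, the likelihood ratio is 0.76/0.28 = 2.7143.
Posterior odds = 0.020408 × 2.7143 = 0.055394, so P(H|E) = 0.055394/(1+0.055394) = 0.052.

P(H | E) ≈ 0.052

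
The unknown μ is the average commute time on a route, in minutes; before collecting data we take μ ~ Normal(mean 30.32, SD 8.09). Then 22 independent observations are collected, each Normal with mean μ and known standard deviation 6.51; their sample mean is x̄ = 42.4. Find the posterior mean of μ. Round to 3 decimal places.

Prior precision 1/τ₀² = 1/8.09² = 0.0152793; data precision n/σ² = 22/6.51² = 0.519112.
Posterior precision = 0.0152793 + 0.519112 = 0.534391.
Posterior mean = (0.0152793·30.32 + 0.519112·42.4) / 0.534391 = 42.055.

Posterior mean ≈ 42.055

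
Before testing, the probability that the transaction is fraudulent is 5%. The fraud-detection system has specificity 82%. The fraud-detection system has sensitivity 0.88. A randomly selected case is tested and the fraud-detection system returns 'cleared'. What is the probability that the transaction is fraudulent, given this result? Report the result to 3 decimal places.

Let H be the event that the transaction is fraudulent. P(H) = 0.05, so P(¬H) = 0.95. With E the 'cleared' result, P(E|H) = 0.12 and P(E|¬H) = 0.82.
P(E) = 0.12·0.05 + 0.82·0.95 = 0.0060000 + 0.77900 = 0.78500.
By Bayes' theorem, P(H|E) = 0.0060000 / 0.78500 = 0.008.

P(H | E) ≈ 0.008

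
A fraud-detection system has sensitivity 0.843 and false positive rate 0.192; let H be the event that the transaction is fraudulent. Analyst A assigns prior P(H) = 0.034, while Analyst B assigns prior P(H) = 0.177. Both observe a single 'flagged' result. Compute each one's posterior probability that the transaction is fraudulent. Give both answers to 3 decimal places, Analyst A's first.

The likelihood ratio for a 'flagged' result is 0.843/0.192 = 4.3906.
Analyst A: prior odds 0.034/0.966 = 0.035197; posterior odds 0.15454; posterior probability 0.134.
Analyst B: prior odds 0.177/0.823 = 0.21507; posterior odds 0.94428; posterior probability 0.486.

Analyst A: 0.134; Analyst B: 0.486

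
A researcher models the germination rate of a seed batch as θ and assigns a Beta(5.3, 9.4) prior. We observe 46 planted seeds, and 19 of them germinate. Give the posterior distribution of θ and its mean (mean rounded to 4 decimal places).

Posterior: Beta(24.3, 36.4); mean ≈ 0.4003

The binomial likelihood is conjugate to the Beta prior: with 19 successes and 27 failures, the posterior is Beta(5.3+19, 9.4+27) = Beta(24.3, 36.4).
E[θ | data] = 24.3/(24.3+36.4) = 0.4003.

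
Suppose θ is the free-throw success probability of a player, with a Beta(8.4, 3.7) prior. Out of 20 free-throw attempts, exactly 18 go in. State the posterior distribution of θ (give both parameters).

The binomial likelihood is conjugate to the Beta prior: with 18 successes and 2 failures, the posterior is Beta(8.4+18, 3.7+2) = Beta(26.4, 5.7).

Posterior: Beta(26.4, 5.7)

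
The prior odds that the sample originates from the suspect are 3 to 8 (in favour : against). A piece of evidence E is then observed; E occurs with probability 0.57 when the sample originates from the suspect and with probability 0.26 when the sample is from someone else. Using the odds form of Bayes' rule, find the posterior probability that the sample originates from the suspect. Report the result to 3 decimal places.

Prior odds = 3/8 = 0.37500. In log-odds, ln(0.37500) = -0.98083.
Add log likelihood ratio: ln(2.1923) = 0.78495.
Posterior log-odds = -0.19587, so posterior odds = exp(-0.19587) = 0.82212. Converting, P(H|E) = 0.82212/1.8221 = 0.451.

Posterior probability ≈ 0.451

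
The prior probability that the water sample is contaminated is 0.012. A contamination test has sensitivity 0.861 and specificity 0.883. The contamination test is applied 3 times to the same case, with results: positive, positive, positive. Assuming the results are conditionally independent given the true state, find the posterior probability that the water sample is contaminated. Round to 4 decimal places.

Posterior P(H) ≈ 0.8288

With H the event that the water sample is contaminated, the joint likelihood of the observed sequence is P(data|H) = 0.861·0.861·0.861 = 0.63828 and P(data|¬H) = 0.117·0.117·0.117 = 0.0016016.
Bayes: P(H|data) = 0.012·0.63828 / (0.012·0.63828 + 0.988·0.0016016) = 0.0076593/0.0092417 = 0.8288.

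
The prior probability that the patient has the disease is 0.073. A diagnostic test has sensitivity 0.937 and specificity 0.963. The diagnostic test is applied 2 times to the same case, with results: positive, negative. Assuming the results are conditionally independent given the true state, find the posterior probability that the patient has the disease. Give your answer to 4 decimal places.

Let H be the event that the patient has the disease; start with P(H) = 0.073. P('positive'|H) = 0.937, P('positive'|¬H) = 0.037.
Update on result 1 ('positive'): P(H) ← 0.937·0.0730 / (0.937·0.0730 + 0.037·0.9270) = 0.068401/0.10270 = 0.6660.
Update on result 2 ('negative'): P(H) ← 0.063·0.6660 / (0.063·0.6660 + 0.963·0.3340) = 0.041960/0.36358 = 0.1154.

Posterior P(H) ≈ 0.1154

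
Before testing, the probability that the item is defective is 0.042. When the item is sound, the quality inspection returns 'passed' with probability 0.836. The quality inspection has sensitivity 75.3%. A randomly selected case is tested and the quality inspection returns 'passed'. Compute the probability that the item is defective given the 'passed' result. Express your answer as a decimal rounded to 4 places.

P(H | E) ≈ 0.0128

Write H for 'the item is defective'. Prior odds H:¬H = 0.042/0.958 = 0.043841. For the 'passed' outcome, the likelihood ratio is 0.247/0.836 = 0.29545.
Posterior odds = 0.043841 × 0.29545 = 0.012953, so P(H|E) = 0.012953/(1+0.012953) = 0.0128.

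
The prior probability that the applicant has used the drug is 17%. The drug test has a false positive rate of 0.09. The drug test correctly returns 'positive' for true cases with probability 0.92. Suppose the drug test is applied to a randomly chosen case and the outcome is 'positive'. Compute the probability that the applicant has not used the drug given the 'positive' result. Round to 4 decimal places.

Write H for 'the applicant has used the drug'. Prior odds H:¬H = 0.17/0.83 = 0.20482. For the 'positive' outcome, the likelihood ratio is 0.92/0.09 = 10.222.
Posterior odds = 0.20482 × 10.222 = 2.0937, so P(H|E) = 2.0937/(1+2.0937) = 0.6768. Then P(¬H|E) = 1 − 0.6768 = 0.3232.

P(¬H | E) ≈ 0.3232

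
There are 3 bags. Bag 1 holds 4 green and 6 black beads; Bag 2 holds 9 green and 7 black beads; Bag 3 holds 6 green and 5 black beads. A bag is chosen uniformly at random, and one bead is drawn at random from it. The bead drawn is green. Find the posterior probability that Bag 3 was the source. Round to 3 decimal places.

Posterior probability ≈ 0.362

P(green|Bag 1) = 0.4; P(green|Bag 2) = 0.5625; P(green|Bag 3) = 0.5455.
Prior × likelihood for each source: 0.333333·0.4=0.1333, 0.333333·0.5625=0.1875, 0.333333·0.5455=0.1818. Summing gives P(green) = 0.50265.
P(Bag 3 | green) = 0.1818 / 0.50265 = 0.362.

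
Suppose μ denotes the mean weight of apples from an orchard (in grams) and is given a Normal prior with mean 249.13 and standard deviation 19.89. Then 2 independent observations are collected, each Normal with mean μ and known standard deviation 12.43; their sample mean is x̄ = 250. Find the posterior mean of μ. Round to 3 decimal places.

Prior precision 1/τ₀² = 1/19.89² = 0.00252773; data precision n/σ² = 2/12.43² = 0.0129446.
Posterior precision = 0.00252773 + 0.0129446 = 0.0154723.
Posterior mean = (0.00252773·249.13 + 0.0129446·250) / 0.0154723 = 249.858.

Posterior mean ≈ 249.858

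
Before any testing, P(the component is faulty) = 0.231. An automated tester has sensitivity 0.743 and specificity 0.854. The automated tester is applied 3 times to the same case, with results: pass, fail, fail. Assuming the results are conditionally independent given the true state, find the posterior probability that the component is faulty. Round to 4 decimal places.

Let H be the event that the component is faulty; start with P(H) = 0.231. P('fail'|H) = 0.743, P('fail'|¬H) = 0.146.
Update on result 1 ('pass'): P(H) ← 0.257·0.2310 / (0.257·0.2310 + 0.854·0.7690) = 0.059367/0.71609 = 0.0829.
Update on result 2 ('fail'): P(H) ← 0.743·0.0829 / (0.743·0.0829 + 0.146·0.9171) = 0.061598/0.19549 = 0.3151.
Update on result 3 ('fail'): P(H) ← 0.743·0.3151 / (0.743·0.3151 + 0.146·0.6849) = 0.23411/0.33411 = 0.7007.

Posterior P(H) ≈ 0.7007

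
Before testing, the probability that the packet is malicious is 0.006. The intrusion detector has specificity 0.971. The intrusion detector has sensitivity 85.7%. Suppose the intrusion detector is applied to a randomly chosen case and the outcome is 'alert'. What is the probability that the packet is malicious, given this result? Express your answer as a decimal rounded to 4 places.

Write H for 'the packet is malicious'. Prior odds H:¬H = 0.006/0.994 = 0.0060362. For the 'alert' outcome, the likelihood ratio is 0.857/0.029 = 29.552.
Posterior odds = 0.0060362 × 29.552 = 0.17838, so P(H|E) = 0.17838/(1+0.17838) = 0.1514.

P(H | E) ≈ 0.1514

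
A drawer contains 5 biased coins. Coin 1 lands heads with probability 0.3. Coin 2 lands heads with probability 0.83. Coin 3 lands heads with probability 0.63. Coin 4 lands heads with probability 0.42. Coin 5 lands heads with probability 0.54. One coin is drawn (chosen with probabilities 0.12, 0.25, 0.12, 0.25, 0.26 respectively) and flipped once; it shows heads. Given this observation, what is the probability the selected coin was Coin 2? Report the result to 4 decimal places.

Tabulate prior·likelihood by source: [1] prior 0.12, lik 0.3, product 0.03600; [2] prior 0.25, lik 0.83, product 0.2075; [3] prior 0.12, lik 0.63, product 0.07560; [4] prior 0.25, lik 0.42, product 0.1050; [5] prior 0.26, lik 0.54, product 0.1404.
Normalizing constant = 0.56450; the posterior for Coin 2 is its product over the sum, 0.2075/0.56450 = 0.3676.

Posterior probability ≈ 0.3676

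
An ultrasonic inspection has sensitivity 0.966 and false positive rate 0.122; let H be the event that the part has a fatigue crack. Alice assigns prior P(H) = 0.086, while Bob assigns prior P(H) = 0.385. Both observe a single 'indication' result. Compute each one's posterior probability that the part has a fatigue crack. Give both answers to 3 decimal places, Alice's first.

P('+'|H) = 0.966, P('+'|¬H) = 0.122.
Alice: numerator 0.966·0.086 = 0.083076; evidence = 0.083076+0.122·0.914 = 0.19458; posterior = 0.427.
Bob: numerator 0.966·0.385 = 0.37191; evidence = 0.37191+0.122·0.615 = 0.44694; posterior = 0.832.

Alice: 0.427; Bob: 0.832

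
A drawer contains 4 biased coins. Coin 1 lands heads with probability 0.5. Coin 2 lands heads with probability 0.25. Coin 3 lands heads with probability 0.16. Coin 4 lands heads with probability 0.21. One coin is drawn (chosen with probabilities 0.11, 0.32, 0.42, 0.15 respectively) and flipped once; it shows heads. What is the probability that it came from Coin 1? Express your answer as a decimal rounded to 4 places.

Posterior probability ≈ 0.2353

Tabulate prior·likelihood by source: [1] prior 0.11, lik 0.5, product 0.05500; [2] prior 0.32, lik 0.25, product 0.08000; [3] prior 0.42, lik 0.16, product 0.06720; [4] prior 0.15, lik 0.21, product 0.03150.
Normalizing constant = 0.23370; the posterior for Coin 1 is its product over the sum, 0.05500/0.23370 = 0.2353.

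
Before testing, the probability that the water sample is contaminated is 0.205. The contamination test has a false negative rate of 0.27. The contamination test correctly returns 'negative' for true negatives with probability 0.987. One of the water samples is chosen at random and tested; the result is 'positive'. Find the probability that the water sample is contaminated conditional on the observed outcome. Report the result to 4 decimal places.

P(H | E) ≈ 0.9354

Write H for 'the water sample is contaminated'. Prior odds H:¬H = 0.205/0.795 = 0.25786. For the 'positive' outcome, the likelihood ratio is 0.73/0.013 = 56.154.
Posterior odds = 0.25786 × 56.154 = 14.480, so P(H|E) = 14.480/(1+14.480) = 0.9354.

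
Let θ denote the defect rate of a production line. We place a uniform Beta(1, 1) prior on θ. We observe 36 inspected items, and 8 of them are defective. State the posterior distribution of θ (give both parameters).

Posterior: Beta(9, 29)

Observing 8 successes and 28 failures updates Beta(1, 1) by adding the success and failure counts to the two shape parameters: α = 1+8 = 9, β = 1+28 = 29.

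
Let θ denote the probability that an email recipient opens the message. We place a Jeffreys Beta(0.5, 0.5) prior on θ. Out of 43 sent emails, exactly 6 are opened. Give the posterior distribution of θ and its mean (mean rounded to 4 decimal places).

Posterior: Beta(6.5, 37.5); mean ≈ 0.1477

Observing 6 successes and 37 failures updates Beta(0.5, 0.5) by adding the success and failure counts to the two shape parameters: α = 0.5+6 = 6.5, β = 0.5+37 = 37.5.
E[θ | data] = 6.5/(6.5+37.5) = 0.1477.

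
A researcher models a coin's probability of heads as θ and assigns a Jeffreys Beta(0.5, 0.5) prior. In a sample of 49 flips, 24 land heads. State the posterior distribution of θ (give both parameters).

Observing 24 successes and 25 failures updates Beta(0.5, 0.5) by adding the success and failure counts to the two shape parameters: α = 0.5+24 = 24.5, β = 0.5+25 = 25.5.

Posterior: Beta(24.5, 25.5)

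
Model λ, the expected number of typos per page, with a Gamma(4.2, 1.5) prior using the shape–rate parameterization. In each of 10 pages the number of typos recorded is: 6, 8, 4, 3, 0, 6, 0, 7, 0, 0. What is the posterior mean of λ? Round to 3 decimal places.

Posterior mean ≈ 3.322

Total count ∑xᵢ = 34 over n = 10 pages.
Gamma is conjugate to the Poisson likelihood: posterior is Gamma(shape = 4.2+34 = 38.2, rate = 1.5+10 = 11.5).
Posterior mean = shape/rate = 38.2/11.5 = 3.322.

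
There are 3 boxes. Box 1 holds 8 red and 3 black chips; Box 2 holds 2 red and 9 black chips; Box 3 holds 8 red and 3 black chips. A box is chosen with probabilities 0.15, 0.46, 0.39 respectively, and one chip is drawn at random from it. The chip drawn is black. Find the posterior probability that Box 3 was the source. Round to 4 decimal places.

Posterior probability ≈ 0.2031

Tabulate prior·likelihood by source: [1] prior 0.15, lik 0.2727, product 0.04091; [2] prior 0.46, lik 0.8182, product 0.3764; [3] prior 0.39, lik 0.2727, product 0.1064.
Normalizing constant = 0.52364; the posterior for Box 3 is its product over the sum, 0.1064/0.52364 = 0.2031.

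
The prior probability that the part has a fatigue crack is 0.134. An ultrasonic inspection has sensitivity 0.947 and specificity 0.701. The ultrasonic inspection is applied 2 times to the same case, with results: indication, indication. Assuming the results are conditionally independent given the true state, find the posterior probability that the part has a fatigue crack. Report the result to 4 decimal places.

Let H be the event that the part has a fatigue crack; start with P(H) = 0.134. P('indication'|H) = 0.947, P('indication'|¬H) = 0.299.
Update on result 1 ('indication'): P(H) ← 0.947·0.1340 / (0.947·0.1340 + 0.299·0.8660) = 0.12690/0.38583 = 0.3289.
Update on result 2 ('indication'): P(H) ← 0.947·0.3289 / (0.947·0.3289 + 0.299·0.6711) = 0.31146/0.51212 = 0.6082.

Posterior P(H) ≈ 0.6082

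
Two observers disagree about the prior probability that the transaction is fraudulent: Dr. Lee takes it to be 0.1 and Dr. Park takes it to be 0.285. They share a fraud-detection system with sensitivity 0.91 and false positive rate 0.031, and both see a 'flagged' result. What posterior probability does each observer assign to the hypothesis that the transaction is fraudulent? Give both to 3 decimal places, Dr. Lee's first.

Dr. Lee: 0.765; Dr. Park: 0.921

P('+'|H) = 0.91, P('+'|¬H) = 0.031.
Dr. Lee: numerator 0.91·0.1 = 0.091000; evidence = 0.091000+0.031·0.9 = 0.11890; posterior = 0.765.
Dr. Park: numerator 0.91·0.285 = 0.25935; evidence = 0.25935+0.031·0.715 = 0.28151; posterior = 0.921.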